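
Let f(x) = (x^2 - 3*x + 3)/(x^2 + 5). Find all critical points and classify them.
f'(x) = (3*x^2 + 4*x - 15)/(x^4 + 10*x^2 + 25)

Solve f'(x) = 0:
  f'(x) = (x + 3)*(3*x - 5)/(x^2 + 5)^2; the denominator is positive wherever f is defined, so f'(x) = 0 ⇔ 3*x^2 + 4*x - 15 = 0.
  Factor: 3*x^2 + 4*x - 15 = (x + 3)*(3*x - 5) = 0.
  ⇒ x = -3, 5/3

f''(x) = 2*(-3*x^3 - 6*x^2 + 45*x + 10)/(x^6 + 15*x^4 + 75*x^2 + 125)
Second-derivative test at each critical point:
  f''(-3) = -1/14 < 0 → local maximum
  f''(5/3) = 81/350 > 0 → local minimum

Critical points: x = -3 (local maximum); x = 5/3 (local minimum)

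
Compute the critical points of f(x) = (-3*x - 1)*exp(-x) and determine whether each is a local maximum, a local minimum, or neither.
f'(x) = (3*x - 2)*exp(-x)

Solve f'(x) = 0:
  f'(x) = (3*x - 2)·exp(-x) and exp(-x) > 0 for every x, so f'(x) = 0 ⇔ 3*x - 2 = 0.
  3*x - 2 = 0.
  ⇒ x = 2/3

f''(x) = (5 - 3*x)*exp(-x)
Second-derivative test at each critical point:
  f''(2/3) = 1.5403 > 0 → local minimum

Critical points: x = 2/3 (local minimum)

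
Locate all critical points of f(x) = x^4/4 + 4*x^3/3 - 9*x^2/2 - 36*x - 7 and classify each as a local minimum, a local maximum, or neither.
f'(x) = x^3 + 4*x^2 - 9*x - 36

Solve f'(x) = 0:
  Factor: x^3 + 4*x^2 - 9*x - 36 = (x - 3)*(x + 3)*(x + 4) = 0.
  ⇒ x = -4, -3, 3

f''(x) = 3*x^2 + 8*x - 9
Second-derivative test at each critical point:
  f''(-4) = 7 > 0 → local minimum
  f''(-3) = -6 < 0 → local maximum
  f''(3) = 42 > 0 → local minimum

Critical points: x = -4 (local minimum); x = -3 (local maximum); x = 3 (local minimum)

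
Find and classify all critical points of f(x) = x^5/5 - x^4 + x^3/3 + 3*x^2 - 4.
f'(x) = x*(x^3 - 4*x^2 + x + 6)

Solve f'(x) = 0:
  Factor: x^4 - 4*x^3 + x^2 + 6*x = x*(x - 3)*(x - 2)*(x + 1) = 0.
  ⇒ x = -1, 0, 2, 3

f''(x) = 4*x^3 - 12*x^2 + 2*x + 6
Second-derivative test at each critical point:
  f''(-1) = -12 < 0 → local maximum
  f''(0) = 6 > 0 → local minimum
  f''(2) = -6 < 0 → local maximum
  f''(3) = 12 > 0 → local minimum

Critical points: x = -1 (local maximum); x = 0 (local minimum); x = 2 (local maximum); x = 3 (local minimum)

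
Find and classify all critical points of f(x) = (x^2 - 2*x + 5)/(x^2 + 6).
f'(x) = 2*(x^2 + x - 6)/(x^4 + 12*x^2 + 36)

Solve f'(x) = 0:
  f'(x) = 2*(x - 2)*(x + 3)/(x^2 + 6)^2; the denominator is positive wherever f is defined, so f'(x) = 0 ⇔ 2*x^2 + 2*x - 12 = 0.
  Factor: 2*x^2 + 2*x - 12 = 2*(x - 2)*(x + 3) = 0.
  ⇒ x = -3, 2

f''(x) = 2*(-2*x^3 - 3*x^2 + 36*x + 6)/(x^6 + 18*x^4 + 108*x^2 + 216)
Second-derivative test at each critical point:
  f''(-3) = -2/45 < 0 → local maximum
  f''(2) = 1/10 > 0 → local minimum

Critical points: x = -3 (local maximum); x = 2 (local minimum)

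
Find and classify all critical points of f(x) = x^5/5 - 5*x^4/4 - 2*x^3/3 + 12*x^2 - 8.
f'(x) = x*(x^3 - 5*x^2 - 2*x + 24)

Solve f'(x) = 0:
  Factor: x^4 - 5*x^3 - 2*x^2 + 24*x = x*(x - 4)*(x - 3)*(x + 2) = 0.
  ⇒ x = -2, 0, 3, 4

f''(x) = 4*x^3 - 15*x^2 - 4*x + 24
Second-derivative test at each critical point:
  f''(-2) = -60 < 0 → local maximum
  f''(0) = 24 > 0 → local minimum
  f''(3) = -15 < 0 → local maximum
  f''(4) = 24 > 0 → local minimum

Critical points: x = -2 (local maximum); x = 0 (local minimum); x = 3 (local maximum); x = 4 (local minimum)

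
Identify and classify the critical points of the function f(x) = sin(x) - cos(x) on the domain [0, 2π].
f'(x) = sin(x) + cos(x)

Solve f'(x) = 0 on [0, 2π]:
  f'(x) = 0 ⇔ cos(x) = -sin(x) ⇔ tan(x) = -1, i.e. x = arctan(-1) + nπ; keep the solutions lying in [0, 2π].
  ⇒ x = 3*pi/4 ≈ 2.3562, 7*pi/4 ≈ 5.4978

f''(x) = -sin(x) + cos(x)
Second-derivative test at each critical point:
  f''(2.3562) = -1.4142 < 0 → local maximum
  f''(5.4978) = 1.4142 > 0 → local minimum

Critical points: x = 3*pi/4 ≈ 2.3562 (local maximum); x = 7*pi/4 ≈ 5.4978 (local minimum)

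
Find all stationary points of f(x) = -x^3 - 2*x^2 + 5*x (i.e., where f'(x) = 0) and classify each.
f'(x) = -3*x^2 - 4*x + 5

Solve f'(x) = 0:
  3*x^2 + 4*x - 5 = 0 has no rational roots; quadratic formula: x = (-4 ± √76)/6.
  ⇒ x = -sqrt(19)/3 - 2/3 ≈ -2.1196, -2/3 + sqrt(19)/3 ≈ 0.7863

f''(x) = -6*x - 4
Second-derivative test at each critical point:
  f''(-2.1196) = 8.7178 > 0 → local minimum
  f''(0.7863) = -8.7178 < 0 → local maximum

Critical points: x = -sqrt(19)/3 - 2/3 ≈ -2.1196 (local minimum); x = -2/3 + sqrt(19)/3 ≈ 0.7863 (local maximum)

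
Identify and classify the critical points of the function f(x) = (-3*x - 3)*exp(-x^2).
f'(x) = 3*(2*x*(x + 1) - 1)*exp(-x^2)

Solve f'(x) = 0:
  f'(x) = (6*x^2 + 6*x - 3)·exp(-x^2) and exp(-x^2) > 0 for every x, so f'(x) = 0 ⇔ 6*x^2 + 6*x - 3 = 0.
  Factor: 6*x^2 + 6*x - 3 = 3*(2*x^2 + 2*x - 1); 2*x^2 + 2*x - 1 = 0 has no rational roots; quadratic formula: x = (-2 ± √12)/4.
  ⇒ x = -sqrt(3)/2 - 1/2 ≈ -1.3660, -1/2 + sqrt(3)/2 ≈ 0.3660

f''(x) = 6*(-2*x^2*(x + 1) + 3*x + 1)*exp(-x^2)
Second-derivative test at each critical point:
  f''(-1.3660) = -1.6081 < 0 → local maximum
  f''(0.3660) = 9.0892 > 0 → local minimum

Critical points: x = -sqrt(3)/2 - 1/2 ≈ -1.3660 (local maximum); x = -1/2 + sqrt(3)/2 ≈ 0.3660 (local minimum)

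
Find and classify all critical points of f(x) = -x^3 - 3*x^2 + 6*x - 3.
f'(x) = -3*x^2 - 6*x + 6

Solve f'(x) = 0:
  Factor: -3*x^2 - 6*x + 6 = -3*(x^2 + 2*x - 2); x^2 + 2*x - 2 = 0 has no rational roots; quadratic formula: x = (-2 ± √12)/2.
  ⇒ x = -sqrt(3) - 1 ≈ -2.7321, -1 + sqrt(3) ≈ 0.7321

f''(x) = -6*x - 6
Second-derivative test at each critical point:
  f''(-2.7321) = 10.3923 > 0 → local minimum
  f''(0.7321) = -10.3923 < 0 → local maximum

Critical points: x = -sqrt(3) - 1 ≈ -2.7321 (local minimum); x = -1 + sqrt(3) ≈ 0.7321 (local maximum)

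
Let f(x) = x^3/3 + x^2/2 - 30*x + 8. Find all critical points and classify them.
f'(x) = x^2 + x - 30

Solve f'(x) = 0:
  Factor: x^2 + x - 30 = (x - 5)*(x + 6) = 0.
  ⇒ x = -6, 5

f''(x) = 2*x + 1
Second-derivative test at each critical point:
  f''(-6) = -11 < 0 → local maximum
  f''(5) = 11 > 0 → local minimum

Critical points: x = -6 (local maximum); x = 5 (local minimum)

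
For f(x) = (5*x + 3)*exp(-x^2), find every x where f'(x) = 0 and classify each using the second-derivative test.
f'(x) = (-2*x*(5*x + 3) + 5)*exp(-x^2)

Solve f'(x) = 0:
  f'(x) = (-10*x^2 - 6*x + 5)·exp(-x^2) and exp(-x^2) > 0 for every x, so f'(x) = 0 ⇔ -10*x^2 - 6*x + 5 = 0.
  10*x^2 + 6*x - 5 = 0 has no rational roots; quadratic formula: x = (-6 ± √236)/20.
  ⇒ x = -sqrt(59)/10 - 3/10 ≈ -1.0681, -3/10 + sqrt(59)/10 ≈ 0.4681

f''(x) = 2*(2*x^2*(5*x + 3) - 15*x - 3)*exp(-x^2)
Second-derivative test at each critical point:
  f''(-1.0681) = 4.9089 > 0 → local minimum
  f''(0.4681) = -12.3392 < 0 → local maximum

Critical points: x = -sqrt(59)/10 - 3/10 ≈ -1.0681 (local minimum); x = -3/10 + sqrt(59)/10 ≈ 0.4681 (local maximum)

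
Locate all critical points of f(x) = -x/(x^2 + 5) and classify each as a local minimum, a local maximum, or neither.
f'(x) = (x^2 - 5)/(x^2 + 5)^2

Solve f'(x) = 0:
  f'(x) = (x^2 - 5)/(x^2 + 5)^2; the denominator is positive wherever f is defined, so f'(x) = 0 ⇔ x^2 - 5 = 0.
  x^2 - 5 = 0 has no rational roots; quadratic formula: x = (0 ± √20)/2.
  ⇒ x = -sqrt(5) ≈ -2.2361, sqrt(5) ≈ 2.2361

f''(x) = 2*x*(15 - x^2)/(x^2 + 5)^3
Second-derivative test at each critical point:
  f''(-2.2361) = -0.0447 < 0 → local maximum
  f''(2.2361) = 0.0447 > 0 → local minimum

Critical points: x = -sqrt(5) ≈ -2.2361 (local maximum); x = sqrt(5) ≈ 2.2361 (local minimum)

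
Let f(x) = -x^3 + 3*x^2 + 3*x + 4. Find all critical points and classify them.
f'(x) = -3*x^2 + 6*x + 3

Solve f'(x) = 0:
  Factor: -3*x^2 + 6*x + 3 = -3*(x^2 - 2*x - 1); x^2 - 2*x - 1 = 0 has no rational roots; quadratic formula: x = (2 ± √8)/2.
  ⇒ x = 1 - sqrt(2) ≈ -0.4142, 1 + sqrt(2) ≈ 2.4142

f''(x) = 6 - 6*x
Second-derivative test at each critical point:
  f''(-0.4142) = 8.4853 > 0 → local minimum
  f''(2.4142) = -8.4853 < 0 → local maximum

Critical points: x = 1 - sqrt(2) ≈ -0.4142 (local minimum); x = 1 + sqrt(2) ≈ 2.4142 (local maximum)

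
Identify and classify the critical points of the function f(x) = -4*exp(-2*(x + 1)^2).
f'(x) = 16*(x + 1)*exp(-2*(x + 1)^2)

Solve f'(x) = 0:
  f'(x) = (16*x + 16)·exp(-2*(x + 1)^2) and exp(-2*(x + 1)^2) > 0 for every x, so f'(x) = 0 ⇔ 16*x + 16 = 0.
  Factor: 16*x + 16 = 16*(x + 1) = 0.
  ⇒ x = -1

f''(x) = 16*(1 - 4*(x + 1)^2)*exp(-2*(x + 1)^2)
Second-derivative test at each critical point:
  f''(-1) = 16 > 0 → local minimum

Critical points: x = -1 (local minimum)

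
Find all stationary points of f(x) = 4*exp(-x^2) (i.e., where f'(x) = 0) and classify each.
f'(x) = -8*x*exp(-x^2)

Solve f'(x) = 0:
  f'(x) = (-8*x)·exp(-x^2) and exp(-x^2) > 0 for every x, so f'(x) = 0 ⇔ -8*x = 0.
  -8*x = 0.
  ⇒ x = 0

f''(x) = 8*(2*x^2 - 1)*exp(-x^2)
Second-derivative test at each critical point:
  f''(0) = -8 < 0 → local maximum

Critical points: x = 0 (local maximum)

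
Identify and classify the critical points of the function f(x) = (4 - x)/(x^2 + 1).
f'(x) = (-x^2 + 2*x*(x - 4) - 1)/(x^2 + 1)^2

Solve f'(x) = 0:
  f'(x) = (x^2 - 8*x - 1)/(x^2 + 1)^2; the denominator is positive wherever f is defined, so f'(x) = 0 ⇔ x^2 - 8*x - 1 = 0.
  x^2 - 8*x - 1 = 0 has no rational roots; quadratic formula: x = (8 ± √68)/2.
  ⇒ x = 4 - sqrt(17) ≈ -0.1231, 4 + sqrt(17) ≈ 8.1231

f''(x) = 2*(4*x^2*(4 - x) + (3*x - 4)*(x^2 + 1))/(x^2 + 1)^3
Second-derivative test at each critical point:
  f''(-0.1231) = -8.0018 < 0 → local maximum
  f''(8.1231) = 0.0018 > 0 → local minimum

Critical points: x = 4 - sqrt(17) ≈ -0.1231 (local maximum); x = 4 + sqrt(17) ≈ 8.1231 (local minimum)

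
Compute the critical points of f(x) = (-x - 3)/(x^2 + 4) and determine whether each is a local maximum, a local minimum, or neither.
f'(x) = (-x^2 + 2*x*(x + 3) - 4)/(x^2 + 4)^2

Solve f'(x) = 0:
  f'(x) = (x^2 + 6*x - 4)/(x^2 + 4)^2; the denominator is positive wherever f is defined, so f'(x) = 0 ⇔ x^2 + 6*x - 4 = 0.
  x^2 + 6*x - 4 = 0 has no rational roots; quadratic formula: x = (-6 ± √52)/2.
  ⇒ x = -sqrt(13) - 3 ≈ -6.6056, -3 + sqrt(13) ≈ 0.6056

f''(x) = 2*(-4*x^2*(x + 3) + 3*(x + 1)*(x^2 + 4))/(x^2 + 4)^3
Second-derivative test at each critical point:
  f''(-6.6056) = -0.0032 < 0 → local maximum
  f''(0.6056) = 0.3782 > 0 → local minimum

Critical points: x = -sqrt(13) - 3 ≈ -6.6056 (local maximum); x = -3 + sqrt(13) ≈ 0.6056 (local minimum)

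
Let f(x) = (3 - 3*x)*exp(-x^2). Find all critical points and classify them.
f'(x) = 3*(2*x*(x - 1) - 1)*exp(-x^2)

Solve f'(x) = 0:
  f'(x) = (6*x^2 - 6*x - 3)·exp(-x^2) and exp(-x^2) > 0 for every x, so f'(x) = 0 ⇔ 6*x^2 - 6*x - 3 = 0.
  Factor: 6*x^2 - 6*x - 3 = 3*(2*x^2 - 2*x - 1); 2*x^2 - 2*x - 1 = 0 has no rational roots; quadratic formula: x = (2 ± √12)/4.
  ⇒ x = 1/2 - sqrt(3)/2 ≈ -0.3660, 1/2 + sqrt(3)/2 ≈ 1.3660

f''(x) = 6*(2*x^2*(1 - x) + 3*x - 1)*exp(-x^2)
Second-derivative test at each critical point:
  f''(-0.3660) = -9.0892 < 0 → local maximum
  f''(1.3660) = 1.6081 > 0 → local minimum

Critical points: x = 1/2 - sqrt(3)/2 ≈ -0.3660 (local maximum); x = 1/2 + sqrt(3)/2 ≈ 1.3660 (local minimum)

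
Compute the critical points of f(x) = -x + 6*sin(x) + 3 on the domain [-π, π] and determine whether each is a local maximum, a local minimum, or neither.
f'(x) = 6*cos(x) - 1

Solve f'(x) = 0 on [-π, π]:
  f'(x) = 0 ⇔ cos(x) = 1/6, i.e. x = ±arccos(1/6) + 2nπ; keep the solutions lying in [-π, π].
  ⇒ x = -acos(1/6) ≈ -1.4033, acos(1/6) ≈ 1.4033

f''(x) = -6*sin(x)
Second-derivative test at each critical point:
  f''(-1.4033) = 5.9161 > 0 → local minimum
  f''(1.4033) = -5.9161 < 0 → local maximum

Critical points: x = -acos(1/6) ≈ -1.4033 (local minimum); x = acos(1/6) ≈ 1.4033 (local maximum)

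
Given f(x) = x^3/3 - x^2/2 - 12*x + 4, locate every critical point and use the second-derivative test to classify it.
f'(x) = x^2 - x - 12

Solve f'(x) = 0:
  Factor: x^2 - x - 12 = (x - 4)*(x + 3) = 0.
  ⇒ x = -3, 4

f''(x) = 2*x - 1
Second-derivative test at each critical point:
  f''(-3) = -7 < 0 → local maximum
  f''(4) = 7 > 0 → local minimum

Critical points: x = -3 (local maximum); x = 4 (local minimum)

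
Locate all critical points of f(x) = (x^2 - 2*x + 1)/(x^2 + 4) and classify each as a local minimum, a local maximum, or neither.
f'(x) = 2*(x^2 + 3*x - 4)/(x^4 + 8*x^2 + 16)

Solve f'(x) = 0:
  f'(x) = 2*(x - 1)*(x + 4)/(x^2 + 4)^2; the denominator is positive wherever f is defined, so f'(x) = 0 ⇔ 2*x^2 + 6*x - 8 = 0.
  Factor: 2*x^2 + 6*x - 8 = 2*(x - 1)*(x + 4) = 0.
  ⇒ x = -4, 1

f''(x) = 2*(-2*x^3 - 9*x^2 + 24*x + 12)/(x^6 + 12*x^4 + 48*x^2 + 64)
Second-derivative test at each critical point:
  f''(-4) = -1/40 < 0 → local maximum
  f''(1) = 2/5 > 0 → local minimum

Critical points: x = -4 (local maximum); x = 1 (local minimum)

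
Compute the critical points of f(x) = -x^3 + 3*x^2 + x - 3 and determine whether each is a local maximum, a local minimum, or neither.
f'(x) = -3*x^2 + 6*x + 1

Solve f'(x) = 0:
  3*x^2 - 6*x - 1 = 0 has no rational roots; quadratic formula: x = (6 ± √48)/6.
  ⇒ x = 1 - 2*sqrt(3)/3 ≈ -0.1547, 1 + 2*sqrt(3)/3 ≈ 2.1547

f''(x) = 6 - 6*x
Second-derivative test at each critical point:
  f''(-0.1547) = 6.9282 > 0 → local minimum
  f''(2.1547) = -6.9282 < 0 → local maximum

Critical points: x = 1 - 2*sqrt(3)/3 ≈ -0.1547 (local minimum); x = 1 + 2*sqrt(3)/3 ≈ 2.1547 (local maximum)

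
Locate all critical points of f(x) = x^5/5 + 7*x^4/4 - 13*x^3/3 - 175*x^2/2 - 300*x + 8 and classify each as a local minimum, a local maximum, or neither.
f'(x) = x^4 + 7*x^3 - 13*x^2 - 175*x - 300

Solve f'(x) = 0:
  Factor: x^4 + 7*x^3 - 13*x^2 - 175*x - 300 = (x - 5)*(x + 3)*(x + 4)*(x + 5) = 0.
  ⇒ x = -5, -4, -3, 5

f''(x) = 4*x^3 + 21*x^2 - 26*x - 175
Second-derivative test at each critical point:
  f''(-5) = -20 < 0 → local maximum
  f''(-4) = 9 > 0 → local minimum
  f''(-3) = -16 < 0 → local maximum
  f''(5) = 720 > 0 → local minimum

Critical points: x = -5 (local maximum); x = -4 (local minimum); x = -3 (local maximum); x = 5 (local minimum)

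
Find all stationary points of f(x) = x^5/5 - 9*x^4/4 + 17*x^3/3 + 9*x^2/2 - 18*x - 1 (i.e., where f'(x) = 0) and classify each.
f'(x) = x^4 - 9*x^3 + 17*x^2 + 9*x - 18

Solve f'(x) = 0:
  Factor: x^4 - 9*x^3 + 17*x^2 + 9*x - 18 = (x - 6)*(x - 3)*(x - 1)*(x + 1) = 0.
  ⇒ x = -1, 1, 3, 6

f''(x) = 4*x^3 - 27*x^2 + 34*x + 9
Second-derivative test at each critical point:
  f''(-1) = -56 < 0 → local maximum
  f''(1) = 20 > 0 → local minimum
  f''(3) = -24 < 0 → local maximum
  f''(6) = 105 > 0 → local minimum

Critical points: x = -1 (local maximum); x = 1 (local minimum); x = 3 (local maximum); x = 6 (local minimum)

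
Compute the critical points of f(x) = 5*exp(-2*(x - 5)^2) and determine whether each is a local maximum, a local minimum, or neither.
f'(x) = 20*(5 - x)*exp(-2*(x - 5)^2)

Solve f'(x) = 0:
  f'(x) = (100 - 20*x)·exp(-2*(x - 5)^2) and exp(-2*(x - 5)^2) > 0 for every x, so f'(x) = 0 ⇔ 100 - 20*x = 0.
  Factor: 100 - 20*x = -20*(x - 5) = 0.
  ⇒ x = 5

f''(x) = 20*(4*(x - 5)^2 - 1)*exp(-2*(x - 5)^2)
Second-derivative test at each critical point:
  f''(5) = -20 < 0 → local maximum

Critical points: x = 5 (local maximum)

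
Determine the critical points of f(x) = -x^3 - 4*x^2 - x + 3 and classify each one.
f'(x) = -3*x^2 - 8*x - 1

Solve f'(x) = 0:
  3*x^2 + 8*x + 1 = 0 has no rational roots; quadratic formula: x = (-8 ± √52)/6.
  ⇒ x = -4/3 - sqrt(13)/3 ≈ -2.5352, -4/3 + sqrt(13)/3 ≈ -0.1315

f''(x) = -6*x - 8
Second-derivative test at each critical point:
  f''(-2.5352) = 7.2111 > 0 → local minimum
  f''(-0.1315) = -7.2111 < 0 → local maximum

Critical points: x = -4/3 - sqrt(13)/3 ≈ -2.5352 (local minimum); x = -4/3 + sqrt(13)/3 ≈ -0.1315 (local maximum)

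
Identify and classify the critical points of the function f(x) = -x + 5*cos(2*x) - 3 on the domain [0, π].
f'(x) = -10*sin(2*x) - 1

Solve f'(x) = 0 on [0, π]:
  f'(x) = 0 ⇔ sin(2*x) = -1/10, i.e. 2*x = arcsin(-1/10) + 2nπ or 2*x = π − arcsin(-1/10) + 2nπ; keep the solutions lying in [0, π].
  ⇒ x = asin(1/10)/2 + pi/2 ≈ 1.6209, pi - asin(1/10)/2 ≈ 3.0915

f''(x) = -20*cos(2*x)
Second-derivative test at each critical point:
  f''(1.6209) = 19.8997 > 0 → local minimum
  f''(3.0915) = -19.8997 < 0 → local maximum

Critical points: x = asin(1/10)/2 + pi/2 ≈ 1.6209 (local minimum); x = pi - asin(1/10)/2 ≈ 3.0915 (local maximum)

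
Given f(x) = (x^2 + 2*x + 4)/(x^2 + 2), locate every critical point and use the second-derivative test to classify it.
f'(x) = 2*(-x^2 - 2*x + 2)/(x^4 + 4*x^2 + 4)

Solve f'(x) = 0:
  f'(x) = -2*(x^2 + 2*x - 2)/(x^2 + 2)^2; the denominator is positive wherever f is defined, so f'(x) = 0 ⇔ -2*x^2 - 4*x + 4 = 0.
  Factor: -2*x^2 - 4*x + 4 = -2*(x^2 + 2*x - 2); x^2 + 2*x - 2 = 0 has no rational roots; quadratic formula: x = (-2 ± √12)/2.
  ⇒ x = -sqrt(3) - 1 ≈ -2.7321, -1 + sqrt(3) ≈ 0.7321

f''(x) = 4*(x^3 + 3*x^2 - 6*x - 2)/(x^6 + 6*x^4 + 12*x^2 + 8)
Second-derivative test at each critical point:
  f''(-2.7321) = 0.0774 > 0 → local minimum
  f''(0.7321) = -1.0774 < 0 → local maximum

Critical points: x = -sqrt(3) - 1 ≈ -2.7321 (local minimum); x = -1 + sqrt(3) ≈ 0.7321 (local maximum)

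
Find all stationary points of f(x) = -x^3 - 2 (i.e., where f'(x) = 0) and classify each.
f'(x) = -3*x^2

Solve f'(x) = 0:
  ⇒ x = 0

f''(x) = -6*x
Second-derivative test at each critical point:
  f''(0) = 0, so the second-derivative test is inconclusive; use the first-derivative test: f'(-1/4) = -0.1875, f'(1/4) = -0.1875 — f' is negative on both sides (no sign change) → neither a local maximum nor a local minimum

Critical points: x = 0 (neither)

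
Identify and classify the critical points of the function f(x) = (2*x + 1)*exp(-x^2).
f'(x) = 2*(-x*(2*x + 1) + 1)*exp(-x^2)

Solve f'(x) = 0:
  f'(x) = (-4*x^2 - 2*x + 2)·exp(-x^2) and exp(-x^2) > 0 for every x, so f'(x) = 0 ⇔ -4*x^2 - 2*x + 2 = 0.
  Factor: -4*x^2 - 2*x + 2 = -2*(x + 1)*(2*x - 1) = 0.
  ⇒ x = -1, 1/2

f''(x) = 2*(2*x^2*(2*x + 1) - 6*x - 1)*exp(-x^2)
Second-derivative test at each critical point:
  f''(-1) = 2.2073 > 0 → local minimum
  f''(1/2) = -4.6728 < 0 → local maximum

Critical points: x = -1 (local minimum); x = 1/2 (local maximum)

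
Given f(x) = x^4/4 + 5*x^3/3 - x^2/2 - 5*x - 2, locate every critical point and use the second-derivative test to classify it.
f'(x) = x^3 + 5*x^2 - x - 5

Solve f'(x) = 0:
  Factor: x^3 + 5*x^2 - x - 5 = (x - 1)*(x + 1)*(x + 5) = 0.
  ⇒ x = -5, -1, 1

f''(x) = 3*x^2 + 10*x - 1
Second-derivative test at each critical point:
  f''(-5) = 24 > 0 → local minimum
  f''(-1) = -8 < 0 → local maximum
  f''(1) = 12 > 0 → local minimum

Critical points: x = -5 (local minimum); x = -1 (local maximum); x = 1 (local minimum)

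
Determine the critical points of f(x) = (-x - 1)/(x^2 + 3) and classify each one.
f'(x) = (-x^2 + 2*x*(x + 1) - 3)/(x^2 + 3)^2

Solve f'(x) = 0:
  f'(x) = (x - 1)*(x + 3)/(x^2 + 3)^2; the denominator is positive wherever f is defined, so f'(x) = 0 ⇔ x^2 + 2*x - 3 = 0.
  Factor: x^2 + 2*x - 3 = (x - 1)*(x + 3) = 0.
  ⇒ x = -3, 1

f''(x) = 2*(-4*x^2*(x + 1) + (3*x + 1)*(x^2 + 3))/(x^2 + 3)^3
Second-derivative test at each critical point:
  f''(-3) = -1/36 < 0 → local maximum
  f''(1) = 1/4 > 0 → local minimum

Critical points: x = -3 (local maximum); x = 1 (local minimum)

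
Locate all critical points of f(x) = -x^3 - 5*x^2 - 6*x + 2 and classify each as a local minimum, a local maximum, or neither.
f'(x) = -3*x^2 - 10*x - 6

Solve f'(x) = 0:
  3*x^2 + 10*x + 6 = 0 has no rational roots; quadratic formula: x = (-10 ± √28)/6.
  ⇒ x = -5/3 - sqrt(7)/3 ≈ -2.5486, -5/3 + sqrt(7)/3 ≈ -0.7847

f''(x) = -6*x - 10
Second-derivative test at each critical point:
  f''(-2.5486) = 5.2915 > 0 → local minimum
  f''(-0.7847) = -5.2915 < 0 → local maximum

Critical points: x = -5/3 - sqrt(7)/3 ≈ -2.5486 (local minimum); x = -5/3 + sqrt(7)/3 ≈ -0.7847 (local maximum)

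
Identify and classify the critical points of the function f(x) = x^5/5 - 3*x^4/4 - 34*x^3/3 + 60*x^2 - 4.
f'(x) = x*(x^3 - 3*x^2 - 34*x + 120)

Solve f'(x) = 0:
  Factor: x^4 - 3*x^3 - 34*x^2 + 120*x = x*(x - 5)*(x - 4)*(x + 6) = 0.
  ⇒ x = -6, 0, 4, 5

f''(x) = 4*x^3 - 9*x^2 - 68*x + 120
Second-derivative test at each critical point:
  f''(-6) = -660 < 0 → local maximum
  f''(0) = 120 > 0 → local minimum
  f''(4) = -40 < 0 → local maximum
  f''(5) = 55 > 0 → local minimum

Critical points: x = -6 (local maximum); x = 0 (local minimum); x = 4 (local maximum); x = 5 (local minimum)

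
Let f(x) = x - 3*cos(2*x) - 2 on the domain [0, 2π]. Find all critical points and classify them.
f'(x) = 6*sin(2*x) + 1

Solve f'(x) = 0 on [0, 2π]:
  f'(x) = 0 ⇔ sin(2*x) = -1/6, i.e. 2*x = arcsin(-1/6) + 2nπ or 2*x = π − arcsin(-1/6) + 2nπ; keep the solutions lying in [0, 2π].
  ⇒ x = asin(1/6)/2 + pi/2 ≈ 1.6545, pi - asin(1/6)/2 ≈ 3.0579, asin(1/6)/2 + 3*pi/2 ≈ 4.7961, -asin(1/6)/2 + 2*pi ≈ 6.1995

f''(x) = 12*cos(2*x)
Second-derivative test at each critical point:
  f''(1.6545) = -11.8322 < 0 → local maximum
  f''(3.0579) = 11.8322 > 0 → local minimum
  f''(4.7961) = -11.8322 < 0 → local maximum
  f''(6.1995) = 11.8322 > 0 → local minimum

Critical points: x = asin(1/6)/2 + pi/2 ≈ 1.6545 (local maximum); x = pi - asin(1/6)/2 ≈ 3.0579 (local minimum); x = asin(1/6)/2 + 3*pi/2 ≈ 4.7961 (local maximum); x = -asin(1/6)/2 + 2*pi ≈ 6.1995 (local minimum)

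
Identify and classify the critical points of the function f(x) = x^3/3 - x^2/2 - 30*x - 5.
f'(x) = x^2 - x - 30

Solve f'(x) = 0:
  Factor: x^2 - x - 30 = (x - 6)*(x + 5) = 0.
  ⇒ x = -5, 6

f''(x) = 2*x - 1
Second-derivative test at each critical point:
  f''(-5) = -11 < 0 → local maximum
  f''(6) = 11 > 0 → local minimum

Critical points: x = -5 (local maximum); x = 6 (local minimum)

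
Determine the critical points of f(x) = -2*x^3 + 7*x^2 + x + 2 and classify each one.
f'(x) = -6*x^2 + 14*x + 1

Solve f'(x) = 0:
  6*x^2 - 14*x - 1 = 0 has no rational roots; quadratic formula: x = (14 ± √220)/12.
  ⇒ x = 7/6 - sqrt(55)/6 ≈ -0.0694, 7/6 + sqrt(55)/6 ≈ 2.4027

f''(x) = 14 - 12*x
Second-derivative test at each critical point:
  f''(-0.0694) = 14.8324 > 0 → local minimum
  f''(2.4027) = -14.8324 < 0 → local maximum

Critical points: x = 7/6 - sqrt(55)/6 ≈ -0.0694 (local minimum); x = 7/6 + sqrt(55)/6 ≈ 2.4027 (local maximum)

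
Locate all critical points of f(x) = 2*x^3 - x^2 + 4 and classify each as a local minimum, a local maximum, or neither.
f'(x) = 2*x*(3*x - 1)

Solve f'(x) = 0:
  Factor: 6*x^2 - 2*x = 2*x*(3*x - 1) = 0.
  ⇒ x = 0, 1/3

f''(x) = 12*x - 2
Second-derivative test at each critical point:
  f''(0) = -2 < 0 → local maximum
  f''(1/3) = 2 > 0 → local minimum

Critical points: x = 0 (local maximum); x = 1/3 (local minimum)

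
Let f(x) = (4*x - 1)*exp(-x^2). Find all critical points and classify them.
f'(x) = 2*(-x*(4*x - 1) + 2)*exp(-x^2)

Solve f'(x) = 0:
  f'(x) = (-8*x^2 + 2*x + 4)·exp(-x^2) and exp(-x^2) > 0 for every x, so f'(x) = 0 ⇔ -8*x^2 + 2*x + 4 = 0.
  Factor: -8*x^2 + 2*x + 4 = -2*(4*x^2 - x - 2); 4*x^2 - x - 2 = 0 has no rational roots; quadratic formula: x = (1 ± √33)/8.
  ⇒ x = 1/8 - sqrt(33)/8 ≈ -0.5931, 1/8 + sqrt(33)/8 ≈ 0.8431

f''(x) = 2*(2*x^2*(4*x - 1) - 12*x + 1)*exp(-x^2)
Second-derivative test at each critical point:
  f''(-0.5931) = 8.0822 > 0 → local minimum
  f''(0.8431) = -5.6442 < 0 → local maximum

Critical points: x = 1/8 - sqrt(33)/8 ≈ -0.5931 (local minimum); x = 1/8 + sqrt(33)/8 ≈ 0.8431 (local maximum)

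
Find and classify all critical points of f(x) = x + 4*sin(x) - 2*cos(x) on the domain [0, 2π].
f'(x) = 2*sin(x) + 4*cos(x) + 1

Solve f'(x) = 0 on [0, 2π]:
  f'(x) = 0 ⇔ 2*sin(x) + 4*cos(x) = -1. Write the left side as R·cos(x + φ) with R = √(4² + (-2)²) = 2*sqrt(5), cos φ = 2*sqrt(5)/5, sin φ = -sqrt(5)/5; then cos(x + φ) = -sqrt(5)/10. Solve for x and keep the solutions lying in [0, 2π].
  ⇒ x = atan((-1 + 2*sqrt(19))/(-sqrt(19) - 2)) + pi ≈ 2.2600, atan((-2*sqrt(19) - 1)/(-2 + sqrt(19))) + 2*pi ≈ 4.9505

f''(x) = -4*sin(x) + 2*cos(x)
Second-derivative test at each critical point:
  f''(2.2600) = -4.3589 < 0 → local maximum
  f''(4.9505) = 4.3589 > 0 → local minimum

Critical points: x = atan((-1 + 2*sqrt(19))/(-sqrt(19) - 2)) + pi ≈ 2.2600 (local maximum); x = atan((-2*sqrt(19) - 1)/(-2 + sqrt(19))) + 2*pi ≈ 4.9505 (local minimum)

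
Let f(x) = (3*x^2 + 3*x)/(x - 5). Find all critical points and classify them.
f'(x) = 3*(x^2 - 10*x - 5)/(x^2 - 10*x + 25)

Solve f'(x) = 0:
  f'(x) = 3*(x^2 - 10*x - 5)/(x - 5)^2; the denominator is positive wherever f is defined, so f'(x) = 0 ⇔ 3*x^2 - 30*x - 15 = 0.
  Factor: 3*x^2 - 30*x - 15 = 3*(x^2 - 10*x - 5); x^2 - 10*x - 5 = 0 has no rational roots; quadratic formula: x = (10 ± √120)/2.
  ⇒ x = 5 - sqrt(30) ≈ -0.4772, 5 + sqrt(30) ≈ 10.4772

f''(x) = 180/(x^3 - 15*x^2 + 75*x - 125)
Second-derivative test at each critical point:
  f''(-0.4772) = -1.0954 < 0 → local maximum
  f''(10.4772) = 1.0954 > 0 → local minimum

Critical points: x = 5 - sqrt(30) ≈ -0.4772 (local maximum); x = 5 + sqrt(30) ≈ 10.4772 (local minimum)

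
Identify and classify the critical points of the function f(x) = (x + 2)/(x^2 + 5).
f'(x) = (x^2 - 2*x*(x + 2) + 5)/(x^2 + 5)^2

Solve f'(x) = 0:
  f'(x) = -(x - 1)*(x + 5)/(x^2 + 5)^2; the denominator is positive wherever f is defined, so f'(x) = 0 ⇔ -x^2 - 4*x + 5 = 0.
  Factor: -x^2 - 4*x + 5 = -(x - 1)*(x + 5) = 0.
  ⇒ x = -5, 1

f''(x) = 2*(4*x^2*(x + 2) - (3*x + 2)*(x^2 + 5))/(x^2 + 5)^3
Second-derivative test at each critical point:
  f''(-5) = 1/150 > 0 → local minimum
  f''(1) = -1/6 < 0 → local maximum

Critical points: x = -5 (local minimum); x = 1 (local maximum)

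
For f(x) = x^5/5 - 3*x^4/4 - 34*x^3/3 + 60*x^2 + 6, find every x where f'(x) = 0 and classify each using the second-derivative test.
f'(x) = x*(x^3 - 3*x^2 - 34*x + 120)

Solve f'(x) = 0:
  Factor: x^4 - 3*x^3 - 34*x^2 + 120*x = x*(x - 5)*(x - 4)*(x + 6) = 0.
  ⇒ x = -6, 0, 4, 5

f''(x) = 4*x^3 - 9*x^2 - 68*x + 120
Second-derivative test at each critical point:
  f''(-6) = -660 < 0 → local maximum
  f''(0) = 120 > 0 → local minimum
  f''(4) = -40 < 0 → local maximum
  f''(5) = 55 > 0 → local minimum

Critical points: x = -6 (local maximum); x = 0 (local minimum); x = 4 (local maximum); x = 5 (local minimum)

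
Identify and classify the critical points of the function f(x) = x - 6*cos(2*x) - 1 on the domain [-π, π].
f'(x) = 12*sin(2*x) + 1

Solve f'(x) = 0 on [-π, π]:
  f'(x) = 0 ⇔ sin(2*x) = -1/12, i.e. 2*x = arcsin(-1/12) + 2nπ or 2*x = π − arcsin(-1/12) + 2nπ; keep the solutions lying in [-π, π].
  ⇒ x = -pi/2 + asin(1/12)/2 ≈ -1.5291, -asin(1/12)/2 ≈ -0.0417, asin(1/12)/2 + pi/2 ≈ 1.6125, pi - asin(1/12)/2 ≈ 3.0999

f''(x) = 24*cos(2*x)
Second-derivative test at each critical point:
  f''(-1.5291) = -23.9165 < 0 → local maximum
  f''(-0.0417) = 23.9165 > 0 → local minimum
  f''(1.6125) = -23.9165 < 0 → local maximum
  f''(3.0999) = 23.9165 > 0 → local minimum

Critical points: x = -pi/2 + asin(1/12)/2 ≈ -1.5291 (local maximum); x = -asin(1/12)/2 ≈ -0.0417 (local minimum); x = asin(1/12)/2 + pi/2 ≈ 1.6125 (local maximum); x = pi - asin(1/12)/2 ≈ 3.0999 (local minimum)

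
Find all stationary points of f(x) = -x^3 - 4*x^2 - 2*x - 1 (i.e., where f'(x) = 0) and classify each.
f'(x) = -3*x^2 - 8*x - 2

Solve f'(x) = 0:
  3*x^2 + 8*x + 2 = 0 has no rational roots; quadratic formula: x = (-8 ± √40)/6.
  ⇒ x = -4/3 - sqrt(10)/3 ≈ -2.3874, -4/3 + sqrt(10)/3 ≈ -0.2792

f''(x) = -6*x - 8
Second-derivative test at each critical point:
  f''(-2.3874) = 6.3246 > 0 → local minimum
  f''(-0.2792) = -6.3246 < 0 → local maximum

Critical points: x = -4/3 - sqrt(10)/3 ≈ -2.3874 (local minimum); x = -4/3 + sqrt(10)/3 ≈ -0.2792 (local maximum)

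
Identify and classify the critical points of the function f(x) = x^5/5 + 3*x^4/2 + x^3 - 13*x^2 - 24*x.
f'(x) = x^4 + 6*x^3 + 3*x^2 - 26*x - 24

Solve f'(x) = 0:
  Factor: x^4 + 6*x^3 + 3*x^2 - 26*x - 24 = (x - 2)*(x + 1)*(x + 3)*(x + 4) = 0.
  ⇒ x = -4, -3, -1, 2

f''(x) = 4*x^3 + 18*x^2 + 6*x - 26
Second-derivative test at each critical point:
  f''(-4) = -18 < 0 → local maximum
  f''(-3) = 10 > 0 → local minimum
  f''(-1) = -18 < 0 → local maximum
  f''(2) = 90 > 0 → local minimum

Critical points: x = -4 (local maximum); x = -3 (local minimum); x = -1 (local maximum); x = 2 (local minimum)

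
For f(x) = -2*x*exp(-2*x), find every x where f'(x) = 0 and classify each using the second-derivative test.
f'(x) = 2*(2*x - 1)*exp(-2*x)

Solve f'(x) = 0:
  f'(x) = (4*x - 2)·exp(-2*x) and exp(-2*x) > 0 for every x, so f'(x) = 0 ⇔ 4*x - 2 = 0.
  Factor: 4*x - 2 = 2*(2*x - 1) = 0.
  ⇒ x = 1/2

f''(x) = 8*(1 - x)*exp(-2*x)
Second-derivative test at each critical point:
  f''(1/2) = 1.4715 > 0 → local minimum

Critical points: x = 1/2 (local minimum)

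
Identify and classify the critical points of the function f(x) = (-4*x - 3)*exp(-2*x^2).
f'(x) = 4*(x*(4*x + 3) - 1)*exp(-2*x^2)

Solve f'(x) = 0:
  f'(x) = (16*x^2 + 12*x - 4)·exp(-2*x^2) and exp(-2*x^2) > 0 for every x, so f'(x) = 0 ⇔ 16*x^2 + 12*x - 4 = 0.
  Factor: 16*x^2 + 12*x - 4 = 4*(x + 1)*(4*x - 1) = 0.
  ⇒ x = -1, 1/4

f''(x) = 4*(-16*x^3 - 12*x^2 + 12*x + 3)*exp(-2*x^2)
Second-derivative test at each critical point:
  f''(-1) = -2.7067 < 0 → local maximum
  f''(1/4) = 17.6499 > 0 → local minimum

Critical points: x = -1 (local maximum); x = 1/4 (local minimum)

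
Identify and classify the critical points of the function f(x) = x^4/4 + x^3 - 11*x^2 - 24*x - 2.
f'(x) = x^3 + 3*x^2 - 22*x - 24

Solve f'(x) = 0:
  Factor: x^3 + 3*x^2 - 22*x - 24 = (x - 4)*(x + 1)*(x + 6) = 0.
  ⇒ x = -6, -1, 4

f''(x) = 3*x^2 + 6*x - 22
Second-derivative test at each critical point:
  f''(-6) = 50 > 0 → local minimum
  f''(-1) = -25 < 0 → local maximum
  f''(4) = 50 > 0 → local minimum

Critical points: x = -6 (local minimum); x = -1 (local maximum); x = 4 (local minimum)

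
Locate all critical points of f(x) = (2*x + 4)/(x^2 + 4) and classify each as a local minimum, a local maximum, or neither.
f'(x) = 2*(x^2 - 2*x*(x + 2) + 4)/(x^2 + 4)^2

Solve f'(x) = 0:
  f'(x) = -2*(x^2 + 4*x - 4)/(x^2 + 4)^2; the denominator is positive wherever f is defined, so f'(x) = 0 ⇔ -2*x^2 - 8*x + 8 = 0.
  Factor: -2*x^2 - 8*x + 8 = -2*(x^2 + 4*x - 4); x^2 + 4*x - 4 = 0 has no rational roots; quadratic formula: x = (-4 ± √32)/2.
  ⇒ x = -2*sqrt(2) - 2 ≈ -4.8284, -2 + 2*sqrt(2) ≈ 0.8284

f''(x) = 4*(4*x^2*(x + 2) - (3*x + 2)*(x^2 + 4))/(x^2 + 4)^3
Second-derivative test at each critical point:
  f''(-4.8284) = 0.0152 > 0 → local minimum
  f''(0.8284) = -0.5152 < 0 → local maximum

Critical points: x = -2*sqrt(2) - 2 ≈ -4.8284 (local minimum); x = -2 + 2*sqrt(2) ≈ 0.8284 (local maximum)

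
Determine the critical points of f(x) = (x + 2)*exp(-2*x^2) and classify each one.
f'(x) = (-4*x*(x + 2) + 1)*exp(-2*x^2)

Solve f'(x) = 0:
  f'(x) = (-4*x^2 - 8*x + 1)·exp(-2*x^2) and exp(-2*x^2) > 0 for every x, so f'(x) = 0 ⇔ -4*x^2 - 8*x + 1 = 0.
  4*x^2 + 8*x - 1 = 0 has no rational roots; quadratic formula: x = (-8 ± √80)/8.
  ⇒ x = -sqrt(5)/2 - 1 ≈ -2.1180, -1 + sqrt(5)/2 ≈ 0.1180

f''(x) = 4*(4*x^2*(x + 2) - 3*x - 2)*exp(-2*x^2)
Second-derivative test at each critical point:
  f''(-2.1180) = 0.0011 > 0 → local minimum
  f''(0.1180) = -8.6985 < 0 → local maximum

Critical points: x = -sqrt(5)/2 - 1 ≈ -2.1180 (local minimum); x = -1 + sqrt(5)/2 ≈ 0.1180 (local maximum)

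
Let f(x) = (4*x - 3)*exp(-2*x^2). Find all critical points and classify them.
f'(x) = 4*(-x*(4*x - 3) + 1)*exp(-2*x^2)

Solve f'(x) = 0:
  f'(x) = (-16*x^2 + 12*x + 4)·exp(-2*x^2) and exp(-2*x^2) > 0 for every x, so f'(x) = 0 ⇔ -16*x^2 + 12*x + 4 = 0.
  Factor: -16*x^2 + 12*x + 4 = -4*(x - 1)*(4*x + 1) = 0.
  ⇒ x = -1/4, 1

f''(x) = 4*(4*x^2*(4*x - 3) - 12*x + 3)*exp(-2*x^2)
Second-derivative test at each critical point:
  f''(-1/4) = 17.6499 > 0 → local minimum
  f''(1) = -2.7067 < 0 → local maximum

Critical points: x = -1/4 (local minimum); x = 1 (local maximum)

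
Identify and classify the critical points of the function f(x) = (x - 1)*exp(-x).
f'(x) = (2 - x)*exp(-x)

Solve f'(x) = 0:
  f'(x) = (2 - x)·exp(-x) and exp(-x) > 0 for every x, so f'(x) = 0 ⇔ 2 - x = 0.
  2 - x = 0.
  ⇒ x = 2

f''(x) = (x - 3)*exp(-x)
Second-derivative test at each critical point:
  f''(2) = -0.1353 < 0 → local maximum

Critical points: x = 2 (local maximum)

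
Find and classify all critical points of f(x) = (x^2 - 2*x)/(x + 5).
f'(x) = (x^2 + 10*x - 10)/(x^2 + 10*x + 25)

Solve f'(x) = 0:
  f'(x) = (x^2 + 10*x - 10)/(x + 5)^2; the denominator is positive wherever f is defined, so f'(x) = 0 ⇔ x^2 + 10*x - 10 = 0.
  x^2 + 10*x - 10 = 0 has no rational roots; quadratic formula: x = (-10 ± √140)/2.
  ⇒ x = -sqrt(35) - 5 ≈ -10.9161, -5 + sqrt(35) ≈ 0.9161

f''(x) = 70/(x^3 + 15*x^2 + 75*x + 125)
Second-derivative test at each critical point:
  f''(-10.9161) = -0.3381 < 0 → local maximum
  f''(0.9161) = 0.3381 > 0 → local minimum

Critical points: x = -sqrt(35) - 5 ≈ -10.9161 (local maximum); x = -5 + sqrt(35) ≈ 0.9161 (local minimum)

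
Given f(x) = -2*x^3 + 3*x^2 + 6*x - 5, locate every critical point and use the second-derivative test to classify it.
f'(x) = -6*x^2 + 6*x + 6

Solve f'(x) = 0:
  Factor: -6*x^2 + 6*x + 6 = -6*(x^2 - x - 1); x^2 - x - 1 = 0 has no rational roots; quadratic formula: x = (1 ± √5)/2.
  ⇒ x = 1/2 - sqrt(5)/2 ≈ -0.6180, 1/2 + sqrt(5)/2 ≈ 1.6180

f''(x) = 6 - 12*x
Second-derivative test at each critical point:
  f''(-0.6180) = 13.4164 > 0 → local minimum
  f''(1.6180) = -13.4164 < 0 → local maximum

Critical points: x = 1/2 - sqrt(5)/2 ≈ -0.6180 (local minimum); x = 1/2 + sqrt(5)/2 ≈ 1.6180 (local maximum)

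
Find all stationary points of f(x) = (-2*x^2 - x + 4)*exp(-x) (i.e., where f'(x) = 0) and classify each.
f'(x) = (2*x^2 - 3*x - 5)*exp(-x)

Solve f'(x) = 0:
  f'(x) = (2*x^2 - 3*x - 5)·exp(-x) and exp(-x) > 0 for every x, so f'(x) = 0 ⇔ 2*x^2 - 3*x - 5 = 0.
  Factor: 2*x^2 - 3*x - 5 = (x + 1)*(2*x - 5) = 0.
  ⇒ x = -1, 5/2

f''(x) = (-2*x^2 + 7*x + 2)*exp(-x)
Second-derivative test at each critical point:
  f''(-1) = -19.0280 < 0 → local maximum
  f''(5/2) = 0.5746 > 0 → local minimum

Critical points: x = -1 (local maximum); x = 5/2 (local minimum)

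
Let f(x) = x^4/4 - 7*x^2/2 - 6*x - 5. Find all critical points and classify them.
f'(x) = x^3 - 7*x - 6

Solve f'(x) = 0:
  Factor: x^3 - 7*x - 6 = (x - 3)*(x + 1)*(x + 2) = 0.
  ⇒ x = -2, -1, 3

f''(x) = 3*x^2 - 7
Second-derivative test at each critical point:
  f''(-2) = 5 > 0 → local minimum
  f''(-1) = -4 < 0 → local maximum
  f''(3) = 20 > 0 → local minimum

Critical points: x = -2 (local minimum); x = -1 (local maximum); x = 3 (local minimum)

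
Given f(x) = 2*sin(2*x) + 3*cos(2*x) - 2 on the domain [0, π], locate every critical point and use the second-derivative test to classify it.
f'(x) = -6*sin(2*x) + 4*cos(2*x)

Solve f'(x) = 0 on [0, π]:
  f'(x) = 0 ⇔ 2*cos(2*x) = 3*sin(2*x) ⇔ tan(2*x) = 2/3, i.e. 2*x = arctan(2/3) + nπ; keep the solutions lying in [0, π].
  ⇒ x = atan(2/3)/2 ≈ 0.2940, atan(2/3)/2 + pi/2 ≈ 1.8648

f''(x) = -8*sin(2*x) - 12*cos(2*x)
Second-derivative test at each critical point:
  f''(0.2940) = -14.4222 < 0 → local maximum
  f''(1.8648) = 14.4222 > 0 → local minimum

Critical points: x = atan(2/3)/2 ≈ 0.2940 (local maximum); x = atan(2/3)/2 + pi/2 ≈ 1.8648 (local minimum)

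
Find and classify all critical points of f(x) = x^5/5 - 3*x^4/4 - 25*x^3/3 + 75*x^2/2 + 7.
f'(x) = x*(x^3 - 3*x^2 - 25*x + 75)

Solve f'(x) = 0:
  Factor: x^4 - 3*x^3 - 25*x^2 + 75*x = x*(x - 5)*(x - 3)*(x + 5) = 0.
  ⇒ x = -5, 0, 3, 5

f''(x) = 4*x^3 - 9*x^2 - 50*x + 75
Second-derivative test at each critical point:
  f''(-5) = -400 < 0 → local maximum
  f''(0) = 75 > 0 → local minimum
  f''(3) = -48 < 0 → local maximum
  f''(5) = 100 > 0 → local minimum

Critical points: x = -5 (local maximum); x = 0 (local minimum); x = 3 (local maximum); x = 5 (local minimum)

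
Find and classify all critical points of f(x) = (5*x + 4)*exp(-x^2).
f'(x) = (-2*x*(5*x + 4) + 5)*exp(-x^2)

Solve f'(x) = 0:
  f'(x) = (-10*x^2 - 8*x + 5)·exp(-x^2) and exp(-x^2) > 0 for every x, so f'(x) = 0 ⇔ -10*x^2 - 8*x + 5 = 0.
  10*x^2 + 8*x - 5 = 0 has no rational roots; quadratic formula: x = (-8 ± √264)/20.
  ⇒ x = -sqrt(66)/10 - 2/5 ≈ -1.2124, -2/5 + sqrt(66)/10 ≈ 0.4124

f''(x) = 2*(2*x^2*(5*x + 4) - 15*x - 4)*exp(-x^2)
Second-derivative test at each critical point:
  f''(-1.2124) = 3.7361 > 0 → local minimum
  f''(0.4124) = -13.7069 < 0 → local maximum

Critical points: x = -sqrt(66)/10 - 2/5 ≈ -1.2124 (local minimum); x = -2/5 + sqrt(66)/10 ≈ 0.4124 (local maximum)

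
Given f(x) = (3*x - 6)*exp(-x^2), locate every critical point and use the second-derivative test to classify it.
f'(x) = 3*(-2*x*(x - 2) + 1)*exp(-x^2)

Solve f'(x) = 0:
  f'(x) = (-6*x^2 + 12*x + 3)·exp(-x^2) and exp(-x^2) > 0 for every x, so f'(x) = 0 ⇔ -6*x^2 + 12*x + 3 = 0.
  Factor: -6*x^2 + 12*x + 3 = -3*(2*x^2 - 4*x - 1); 2*x^2 - 4*x - 1 = 0 has no rational roots; quadratic formula: x = (4 ± √24)/4.
  ⇒ x = 1 - sqrt(6)/2 ≈ -0.2247, 1 + sqrt(6)/2 ≈ 2.2247

f''(x) = 6*(2*x^2*(x - 2) - 3*x + 2)*exp(-x^2)
Second-derivative test at each critical point:
  f''(-0.2247) = 13.9730 > 0 → local minimum
  f''(2.2247) = -0.1042 < 0 → local maximum

Critical points: x = 1 - sqrt(6)/2 ≈ -0.2247 (local minimum); x = 1 + sqrt(6)/2 ≈ 2.2247 (local maximum)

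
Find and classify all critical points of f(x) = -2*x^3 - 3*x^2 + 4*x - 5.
f'(x) = -6*x^2 - 6*x + 4

Solve f'(x) = 0:
  Factor: -6*x^2 - 6*x + 4 = -2*(3*x^2 + 3*x - 2); 3*x^2 + 3*x - 2 = 0 has no rational roots; quadratic formula: x = (-3 ± √33)/6.
  ⇒ x = -sqrt(33)/6 - 1/2 ≈ -1.4574, -1/2 + sqrt(33)/6 ≈ 0.4574

f''(x) = -12*x - 6
Second-derivative test at each critical point:
  f''(-1.4574) = 11.4891 > 0 → local minimum
  f''(0.4574) = -11.4891 < 0 → local maximum

Critical points: x = -sqrt(33)/6 - 1/2 ≈ -1.4574 (local minimum); x = -1/2 + sqrt(33)/6 ≈ 0.4574 (local maximum)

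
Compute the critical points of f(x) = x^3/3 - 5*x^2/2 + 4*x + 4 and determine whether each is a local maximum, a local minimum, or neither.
f'(x) = x^2 - 5*x + 4

Solve f'(x) = 0:
  Factor: x^2 - 5*x + 4 = (x - 4)*(x - 1) = 0.
  ⇒ x = 1, 4

f''(x) = 2*x - 5
Second-derivative test at each critical point:
  f''(1) = -3 < 0 → local maximum
  f''(4) = 3 > 0 → local minimum

Critical points: x = 1 (local maximum); x = 4 (local minimum)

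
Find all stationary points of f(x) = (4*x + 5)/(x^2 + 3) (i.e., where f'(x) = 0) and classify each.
f'(x) = 2*(-2*x^2 - 5*x + 6)/(x^4 + 6*x^2 + 9)

Solve f'(x) = 0:
  f'(x) = -2*(2*x^2 + 5*x - 6)/(x^2 + 3)^2; the denominator is positive wherever f is defined, so f'(x) = 0 ⇔ -4*x^2 - 10*x + 12 = 0.
  Factor: -4*x^2 - 10*x + 12 = -2*(2*x^2 + 5*x - 6); 2*x^2 + 5*x - 6 = 0 has no rational roots; quadratic formula: x = (-5 ± √73)/4.
  ⇒ x = -sqrt(73)/4 - 5/4 ≈ -3.3860, -5/4 + sqrt(73)/4 ≈ 0.8860

f''(x) = 2*(4*x^2*(4*x + 5) - (12*x + 5)*(x^2 + 3))/(x^2 + 3)^3
Second-derivative test at each critical point:
  f''(-3.3860) = 0.0817 > 0 → local minimum
  f''(0.8860) = -1.1928 < 0 → local maximum

Critical points: x = -sqrt(73)/4 - 5/4 ≈ -3.3860 (local minimum); x = -5/4 + sqrt(73)/4 ≈ 0.8860 (local maximum)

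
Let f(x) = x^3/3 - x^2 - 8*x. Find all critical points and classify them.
f'(x) = x^2 - 2*x - 8

Solve f'(x) = 0:
  Factor: x^2 - 2*x - 8 = (x - 4)*(x + 2) = 0.
  ⇒ x = -2, 4

f''(x) = 2*x - 2
Second-derivative test at each critical point:
  f''(-2) = -6 < 0 → local maximum
  f''(4) = 6 > 0 → local minimum

Critical points: x = -2 (local maximum); x = 4 (local minimum)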